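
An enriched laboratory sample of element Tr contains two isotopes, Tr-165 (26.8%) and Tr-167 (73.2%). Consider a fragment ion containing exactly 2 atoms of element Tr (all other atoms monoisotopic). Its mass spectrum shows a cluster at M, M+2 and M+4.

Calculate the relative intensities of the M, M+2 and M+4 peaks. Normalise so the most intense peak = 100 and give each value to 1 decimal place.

13.4 : 73.2 : 100.0

The 2 Tr atoms are independent, so intensities follow the terms of (0.268 + 0.732)^2.
P(M) = 0.268^2 = 0.071824
P(M+2) = 2 × 0.268^1 × 0.732^1 = 0.392352
P(M+4) = 0.732^2 = 0.535824
The M+4 peak is largest (0.535824); scaling to 100 gives 13.4 : 73.2 : 100.0.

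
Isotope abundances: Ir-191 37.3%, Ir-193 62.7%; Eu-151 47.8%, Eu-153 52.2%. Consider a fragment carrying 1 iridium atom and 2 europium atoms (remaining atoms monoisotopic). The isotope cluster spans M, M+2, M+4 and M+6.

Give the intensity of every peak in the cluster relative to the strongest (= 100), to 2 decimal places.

Iridium pattern (n=1): 0.3730 : 0.6270
Europium pattern (n=2): 0.228484 : 0.499032 : 0.272484
Convolve the two distributions (both contribute in 2-u steps):
  M: 0.3730×0.228484 = 0.085225
  M+2: 0.3730×0.499032 + 0.6270×0.228484 = 0.329398
  M+4: 0.3730×0.272484 + 0.6270×0.499032 = 0.414530
  M+6: 0.6270×0.272484 = 0.170847
Scale to base peak (0.414530) = 100: 20.56 : 79.46 : 100.00 : 41.21

20.56 : 79.46 : 100.00 : 41.21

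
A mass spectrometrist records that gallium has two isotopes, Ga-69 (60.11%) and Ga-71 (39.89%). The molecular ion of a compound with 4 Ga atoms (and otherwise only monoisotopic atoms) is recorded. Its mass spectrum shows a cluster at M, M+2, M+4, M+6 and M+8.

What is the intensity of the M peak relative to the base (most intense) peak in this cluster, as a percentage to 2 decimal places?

(0.6011 + 0.3989)^4 gives M 0.1306, M+2 0.3465, M+4 0.3450, M+6 0.1526, M+8 0.0253; the largest is M+2.
P(M+2) = C(4,1) × 0.6011^3 × 0.3989^1 = 4 × 0.21719018 × 0.3989 = 0.346549 (base)
P(M) = C(4,0) × 0.6011^4 × 0.3989^0 = 1 × 0.13055302 × 1.0000 = 0.130553
Relative intensity = 0.130553 / 0.346549 × 100 = 37.67

37.67%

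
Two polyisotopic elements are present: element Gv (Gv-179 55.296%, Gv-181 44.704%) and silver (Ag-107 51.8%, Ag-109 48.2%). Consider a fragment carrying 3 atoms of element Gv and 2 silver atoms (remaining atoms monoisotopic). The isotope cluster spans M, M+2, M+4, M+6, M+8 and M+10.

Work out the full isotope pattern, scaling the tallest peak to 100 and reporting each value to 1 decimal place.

13.6 : 58.4 : 100.0 : 85.5 : 36.5 : 6.2

Element Gv pattern (n=3): 0.16907568 : 0.41006724 : 0.33151848 : 0.0893386
Silver pattern (n=2): 0.268324 : 0.499352 : 0.232324
Convolve the two distributions (both contribute in 2-u steps):
  M: 0.16907568×0.268324 = 0.045367
  M+2: 0.16907568×0.499352 + 0.41006724×0.268324 = 0.194459
  M+4: 0.16907568×0.232324 + 0.41006724×0.499352 + 0.33151848×0.268324 = 0.333003
  M+6: 0.41006724×0.232324 + 0.33151848×0.499352 + 0.0893386×0.268324 = 0.284785
  M+8: 0.33151848×0.232324 + 0.0893386×0.499352 = 0.121631
  M+10: 0.0893386×0.232324 = 0.020756
Scale to base peak (0.333003) = 100: 13.6 : 58.4 : 100.0 : 85.5 : 36.5 : 6.2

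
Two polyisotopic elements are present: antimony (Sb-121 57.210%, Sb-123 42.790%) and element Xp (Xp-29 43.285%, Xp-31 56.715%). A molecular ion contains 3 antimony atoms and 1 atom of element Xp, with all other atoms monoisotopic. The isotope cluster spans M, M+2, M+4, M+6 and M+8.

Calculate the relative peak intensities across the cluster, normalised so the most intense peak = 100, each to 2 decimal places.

Antimony pattern (n=3): 0.18724742 : 0.42015297 : 0.3142518 : 0.07834781
Element Xp pattern (n=1): 0.43285 : 0.56715
Convolve the two distributions (both contribute in 2-u steps):
  M: 0.18724742×0.43285 = 0.081050
  M+2: 0.18724742×0.56715 + 0.42015297×0.43285 = 0.288061
  M+4: 0.42015297×0.56715 + 0.3142518×0.43285 = 0.374314
  M+6: 0.3142518×0.56715 + 0.07834781×0.43285 = 0.212141
  M+8: 0.07834781×0.56715 = 0.044435
Scale to base peak (0.374314) = 100: 21.65 : 76.96 : 100.00 : 56.67 : 11.87

21.65 : 76.96 : 100.00 : 56.67 : 11.87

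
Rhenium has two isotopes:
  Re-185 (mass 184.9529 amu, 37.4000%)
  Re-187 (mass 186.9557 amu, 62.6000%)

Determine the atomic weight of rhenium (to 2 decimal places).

The abundance-weighted mean is 0.374000 × 184.9529 + 0.626000 × 186.9557
= 69.17238 + 117.03427 = 186.20665 amu

186.21 amu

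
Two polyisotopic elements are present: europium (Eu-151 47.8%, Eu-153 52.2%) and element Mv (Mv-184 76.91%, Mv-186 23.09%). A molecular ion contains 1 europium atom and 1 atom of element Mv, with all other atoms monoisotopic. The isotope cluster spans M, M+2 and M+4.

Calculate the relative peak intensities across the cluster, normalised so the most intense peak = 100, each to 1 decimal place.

Europium pattern (n=1): 0.4780 : 0.5220
Element Mv pattern (n=1): 0.7691 : 0.2309
Convolve the two distributions (both contribute in 2-u steps):
  M: 0.4780×0.7691 = 0.367630
  M+2: 0.4780×0.2309 + 0.5220×0.7691 = 0.511840
  M+4: 0.5220×0.2309 = 0.120530
Scale to base peak (0.511840) = 100: 71.8 : 100.0 : 23.5

71.8 : 100.0 : 23.5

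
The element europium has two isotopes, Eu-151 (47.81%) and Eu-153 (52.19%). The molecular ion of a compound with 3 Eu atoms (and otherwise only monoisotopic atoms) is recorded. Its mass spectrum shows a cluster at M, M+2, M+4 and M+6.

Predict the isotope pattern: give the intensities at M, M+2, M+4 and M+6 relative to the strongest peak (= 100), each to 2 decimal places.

27.97 : 91.61 : 100.00 : 36.39

The 3 Eu atoms are independent, so intensities follow the terms of (0.4781 + 0.5219)^3.
P(M) = 0.4781^3 = 0.109284
P(M+2) = 3 × 0.4781^2 × 0.5219^1 = 0.357887
P(M+4) = 3 × 0.4781^1 × 0.5219^2 = 0.390674
P(M+6) = 0.5219^3 = 0.142155
The M+4 peak is largest (0.390674); scaling to 100 gives 27.97 : 91.61 : 100.00 : 36.39.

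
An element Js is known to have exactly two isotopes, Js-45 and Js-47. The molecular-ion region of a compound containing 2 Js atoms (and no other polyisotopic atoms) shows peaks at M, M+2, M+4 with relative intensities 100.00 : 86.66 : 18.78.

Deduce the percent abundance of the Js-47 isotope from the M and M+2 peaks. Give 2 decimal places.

Let p = fractional abundance of Js-45. I(M+2)/I(M) = [C(2,1)·p^1·(1−p)] / p^2 = 2·(1−p)/p = 86.66/100.00 = 0.8666
(1−p)/p = 0.8666/2 = 0.4333  ⇒  p = 1/(1 + 0.4333) = 0.6977
Js-45: 69.77%, Js-47: 30.23%.

30.23%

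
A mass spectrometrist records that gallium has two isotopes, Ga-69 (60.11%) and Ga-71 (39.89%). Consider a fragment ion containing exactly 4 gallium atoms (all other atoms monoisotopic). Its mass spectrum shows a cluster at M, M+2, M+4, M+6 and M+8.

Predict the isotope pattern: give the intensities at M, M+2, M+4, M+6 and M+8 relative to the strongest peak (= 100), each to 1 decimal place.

37.7 : 100.0 : 99.5 : 44.0 : 7.3

The 4 Ga atoms are independent, so intensities follow the terms of (0.6011 + 0.3989)^4.
P(M) = 0.6011^4 = 0.130553
P(M+2) = 4 × 0.6011^3 × 0.3989^1 = 0.346549
P(M+4) = 6 × 0.6011^2 × 0.3989^2 = 0.344963
P(M+6) = 4 × 0.6011^1 × 0.3989^3 = 0.152616
P(M+8) = 0.3989^4 = 0.025320
The M+2 peak is largest (0.346549); scaling to 100 gives 37.7 : 100.0 : 99.5 : 44.0 : 7.3.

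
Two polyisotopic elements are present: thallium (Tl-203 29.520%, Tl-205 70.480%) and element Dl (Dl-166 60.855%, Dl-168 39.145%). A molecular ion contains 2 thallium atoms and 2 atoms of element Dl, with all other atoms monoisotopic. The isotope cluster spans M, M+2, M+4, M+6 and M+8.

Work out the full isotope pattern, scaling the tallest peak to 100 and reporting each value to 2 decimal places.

Thallium pattern (n=2): 0.08714304 : 0.41611392 : 0.49674304
Element Dl pattern (n=2): 0.3703331 : 0.4764338 : 0.1532331
Convolve the two distributions (both contribute in 2-u steps):
  M: 0.08714304×0.3703331 = 0.032272
  M+2: 0.08714304×0.4764338 + 0.41611392×0.3703331 = 0.195619
  M+4: 0.08714304×0.1532331 + 0.41611392×0.4764338 + 0.49674304×0.3703331 = 0.395564
  M+6: 0.41611392×0.1532331 + 0.49674304×0.4764338 = 0.300428
  M+8: 0.49674304×0.1532331 = 0.076117
Scale to base peak (0.395564) = 100: 8.16 : 49.45 : 100.00 : 75.95 : 19.24

8.16 : 49.45 : 100.00 : 75.95 : 19.24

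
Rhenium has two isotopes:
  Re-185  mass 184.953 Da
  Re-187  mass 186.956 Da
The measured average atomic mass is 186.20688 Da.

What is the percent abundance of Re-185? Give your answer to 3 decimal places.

37.400%

Writing the weighted mean with unknown fraction x of Re-185:
184.953·x + 186.956·(1 − x) = 186.20688
(184.953 − 186.956)·x = 186.20688 − 186.956
x = -0.74912 / -2.003 = 0.37400 → 37.400% Re-185, 62.600% Re-187.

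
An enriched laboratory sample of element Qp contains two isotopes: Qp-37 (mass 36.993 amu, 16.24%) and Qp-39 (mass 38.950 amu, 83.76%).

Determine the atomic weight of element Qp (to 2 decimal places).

38.63 amu

The abundance-weighted mean is 0.1624 × 36.993 + 0.8376 × 38.950
= 6.0077 + 32.6245 = 38.6322 amu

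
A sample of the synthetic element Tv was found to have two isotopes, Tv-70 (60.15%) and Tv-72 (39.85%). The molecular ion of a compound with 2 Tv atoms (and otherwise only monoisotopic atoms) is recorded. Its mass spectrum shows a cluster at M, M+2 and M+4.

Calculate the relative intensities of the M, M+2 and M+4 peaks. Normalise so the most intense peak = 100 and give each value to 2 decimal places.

The 2 Tv atoms are independent, so intensities follow the terms of (0.6015 + 0.3985)^2.
P(M) = 0.6015^2 = 0.361802
P(M+2) = 2 × 0.6015^1 × 0.3985^1 = 0.479395
P(M+4) = 0.3985^2 = 0.158802
The M+2 peak is largest (0.479395); scaling to 100 gives 75.47 : 100.00 : 33.13.

75.47 : 100.00 : 33.13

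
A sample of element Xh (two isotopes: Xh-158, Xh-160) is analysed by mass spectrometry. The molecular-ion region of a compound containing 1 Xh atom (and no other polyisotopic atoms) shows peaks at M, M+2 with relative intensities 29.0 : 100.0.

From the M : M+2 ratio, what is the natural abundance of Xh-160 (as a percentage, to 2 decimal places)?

Let p = fractional abundance of Xh-158. I(M+2)/I(M) = [C(1,1)·p^0·(1−p)] / p^1 = 1·(1−p)/p = 100.0/29.0 = 3.4483
(1−p)/p = 3.4483/1 = 3.4483  ⇒  p = 1/(1 + 3.4483) = 0.2248
Xh-158: 22.48%, Xh-160: 77.52%.

77.52%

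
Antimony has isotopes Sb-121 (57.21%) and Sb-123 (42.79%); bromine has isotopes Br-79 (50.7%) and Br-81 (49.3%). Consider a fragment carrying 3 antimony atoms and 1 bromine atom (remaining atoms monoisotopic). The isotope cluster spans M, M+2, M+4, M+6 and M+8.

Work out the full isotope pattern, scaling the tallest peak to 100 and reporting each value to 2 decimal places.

Antimony pattern (n=3): 0.18724742 : 0.42015297 : 0.3142518 : 0.07834781
Bromine pattern (n=1): 0.5070 : 0.4930
Convolve the two distributions (both contribute in 2-u steps):
  M: 0.18724742×0.5070 = 0.094934
  M+2: 0.18724742×0.4930 + 0.42015297×0.5070 = 0.305331
  M+4: 0.42015297×0.4930 + 0.3142518×0.5070 = 0.366461
  M+6: 0.3142518×0.4930 + 0.07834781×0.5070 = 0.194648
  M+8: 0.07834781×0.4930 = 0.038625
Scale to base peak (0.366461) = 100: 25.91 : 83.32 : 100.00 : 53.12 : 10.54

25.91 : 83.32 : 100.00 : 53.12 : 10.54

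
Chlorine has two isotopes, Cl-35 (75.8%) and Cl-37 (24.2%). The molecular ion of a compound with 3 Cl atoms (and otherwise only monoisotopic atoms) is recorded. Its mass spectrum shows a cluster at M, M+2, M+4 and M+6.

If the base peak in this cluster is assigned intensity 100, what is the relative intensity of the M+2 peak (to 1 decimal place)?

95.8

(0.758 + 0.242)^3 gives M 0.4355, M+2 0.4171, M+4 0.1332, M+6 0.0142; the largest is M.
P(M) = C(3,0) × 0.758^3 × 0.242^0 = 1 × 0.43551951 × 1.0000 = 0.435520 (base)
P(M+2) = C(3,1) × 0.758^2 × 0.242^1 = 3 × 0.574564 × 0.2420 = 0.417133
Relative intensity = 0.417133 / 0.435520 × 100 = 95.8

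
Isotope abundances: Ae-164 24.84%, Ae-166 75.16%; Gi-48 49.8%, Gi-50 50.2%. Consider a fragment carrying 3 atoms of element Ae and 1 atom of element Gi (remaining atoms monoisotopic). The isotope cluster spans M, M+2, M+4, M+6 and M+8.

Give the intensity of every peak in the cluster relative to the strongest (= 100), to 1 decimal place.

1.8 : 18.2 : 66.1 : 100.0 : 50.4

Element Ae pattern (n=3): 0.01532692 : 0.13912693 : 0.42096539 : 0.42458076
Element Gi pattern (n=1): 0.4980 : 0.5020
Convolve the two distributions (both contribute in 2-u steps):
  M: 0.01532692×0.4980 = 0.007633
  M+2: 0.01532692×0.5020 + 0.13912693×0.4980 = 0.076979
  M+4: 0.13912693×0.5020 + 0.42096539×0.4980 = 0.279482
  M+6: 0.42096539×0.5020 + 0.42458076×0.4980 = 0.422766
  M+8: 0.42458076×0.5020 = 0.213140
Scale to base peak (0.422766) = 100: 1.8 : 18.2 : 66.1 : 100.0 : 50.4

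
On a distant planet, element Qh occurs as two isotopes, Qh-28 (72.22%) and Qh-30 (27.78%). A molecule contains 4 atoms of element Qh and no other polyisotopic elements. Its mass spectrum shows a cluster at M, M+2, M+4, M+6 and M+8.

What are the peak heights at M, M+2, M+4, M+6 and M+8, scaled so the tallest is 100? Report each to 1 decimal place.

Each Qh atom is independently Qh-28 (p = 0.7222) or Qh-30 (q = 0.2778); the cluster is the binomial expansion (p + q)^4.
P(M) = 0.7222^4 = 0.272038
P(M+2) = 4 × 0.7222^3 × 0.2778^1 = 0.418567
P(M+4) = 6 × 0.7222^2 × 0.2778^2 = 0.241508
P(M+6) = 4 × 0.7222^1 × 0.2778^3 = 0.061932
P(M+8) = 0.2778^4 = 0.005956
The M+2 peak is largest (0.418567); scaling to 100 gives 65.0 : 100.0 : 57.7 : 14.8 : 1.4.

65.0 : 100.0 : 57.7 : 14.8 : 1.4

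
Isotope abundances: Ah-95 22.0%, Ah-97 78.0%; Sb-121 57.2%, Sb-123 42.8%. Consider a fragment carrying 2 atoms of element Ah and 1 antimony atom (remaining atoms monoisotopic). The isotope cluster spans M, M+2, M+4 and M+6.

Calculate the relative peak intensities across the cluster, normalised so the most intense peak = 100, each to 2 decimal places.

5.59 : 43.85 : 100.00 : 52.62

Element Ah pattern (n=2): 0.0484 : 0.3432 : 0.6084
Antimony pattern (n=1): 0.5720 : 0.4280
Convolve the two distributions (both contribute in 2-u steps):
  M: 0.0484×0.5720 = 0.027685
  M+2: 0.0484×0.4280 + 0.3432×0.5720 = 0.217026
  M+4: 0.3432×0.4280 + 0.6084×0.5720 = 0.494894
  M+6: 0.6084×0.4280 = 0.260395
Scale to base peak (0.494894) = 100: 5.59 : 43.85 : 100.00 : 52.62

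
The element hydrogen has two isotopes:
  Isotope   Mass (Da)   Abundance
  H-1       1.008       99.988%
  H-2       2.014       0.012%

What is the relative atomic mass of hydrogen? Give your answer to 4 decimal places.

1.0081 Da

The abundance-weighted mean is 0.99988 × 1.008 + 0.00012 × 2.014
= 1.00788 + 0.00024 = 1.00812 Da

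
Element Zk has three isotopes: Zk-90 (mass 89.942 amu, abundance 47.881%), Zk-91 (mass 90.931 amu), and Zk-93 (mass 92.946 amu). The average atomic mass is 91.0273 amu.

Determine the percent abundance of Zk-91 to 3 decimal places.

The remaining 52.119% is split between Zk-91 (fraction x) and Zk-93 (fraction 0.52119 − x).
Substituting: 90.931x + 92.946(0.52119 − x) = 47.96217098
(90.931 − 92.946)x = -0.48035476  ⇒  x = 0.23839, y = 0.28280
Zk-91: 23.839%, Zk-93: 28.280%.

23.839%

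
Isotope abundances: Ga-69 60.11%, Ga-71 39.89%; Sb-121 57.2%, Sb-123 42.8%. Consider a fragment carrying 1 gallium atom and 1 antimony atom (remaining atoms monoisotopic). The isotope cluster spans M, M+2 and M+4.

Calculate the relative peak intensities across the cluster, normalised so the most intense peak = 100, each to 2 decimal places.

70.83 : 100.00 : 35.17

Gallium pattern (n=1): 0.6011 : 0.3989
Antimony pattern (n=1): 0.5720 : 0.4280
Convolve the two distributions (both contribute in 2-u steps):
  M: 0.6011×0.5720 = 0.343829
  M+2: 0.6011×0.4280 + 0.3989×0.5720 = 0.485442
  M+4: 0.3989×0.4280 = 0.170729
Scale to base peak (0.485442) = 100: 70.83 : 100.00 : 35.17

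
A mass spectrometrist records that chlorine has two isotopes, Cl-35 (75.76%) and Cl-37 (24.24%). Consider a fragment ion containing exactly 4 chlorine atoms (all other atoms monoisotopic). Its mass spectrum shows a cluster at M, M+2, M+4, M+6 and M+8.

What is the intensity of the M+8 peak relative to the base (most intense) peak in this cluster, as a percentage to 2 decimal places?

0.82%

(0.7576 + 0.2424)^4 gives M 0.3294, M+2 0.4216, M+4 0.2023, M+6 0.0432, M+8 0.0035; the largest is M+2.
P(M+2) = C(4,1) × 0.7576^3 × 0.2424^1 = 4 × 0.4348304 × 0.2424 = 0.421612 (base)
P(M+8) = C(4,4) × 0.7576^0 × 0.2424^4 = 1 × 1.0000 × 0.00345247 = 0.003452
Relative intensity = 0.003452 / 0.421612 × 100 = 0.82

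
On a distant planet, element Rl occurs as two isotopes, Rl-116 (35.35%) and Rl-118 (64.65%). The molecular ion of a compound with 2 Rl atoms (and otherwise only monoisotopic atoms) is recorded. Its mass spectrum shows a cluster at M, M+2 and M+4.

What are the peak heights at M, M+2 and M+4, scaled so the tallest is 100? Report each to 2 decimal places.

The 2 Rl atoms are independent, so intensities follow the terms of (0.3535 + 0.6465)^2.
P(M) = 0.3535^2 = 0.124962
P(M+2) = 2 × 0.3535^1 × 0.6465^1 = 0.457076
P(M+4) = 0.6465^2 = 0.417962
The M+2 peak is largest (0.457076); scaling to 100 gives 27.34 : 100.00 : 91.44.

27.34 : 100.00 : 91.44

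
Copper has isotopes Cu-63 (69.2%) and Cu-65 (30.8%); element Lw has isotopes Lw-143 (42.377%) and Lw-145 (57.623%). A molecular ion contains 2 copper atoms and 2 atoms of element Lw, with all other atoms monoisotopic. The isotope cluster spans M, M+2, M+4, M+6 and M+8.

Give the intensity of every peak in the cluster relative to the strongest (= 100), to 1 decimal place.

Copper pattern (n=2): 0.478864 : 0.426272 : 0.094864
Element Lw pattern (n=2): 0.17958101 : 0.48837797 : 0.33204101
Convolve the two distributions (both contribute in 2-u steps):
  M: 0.478864×0.17958101 = 0.085995
  M+2: 0.478864×0.48837797 + 0.426272×0.17958101 = 0.310417
  M+4: 0.478864×0.33204101 + 0.426272×0.48837797 + 0.094864×0.17958101 = 0.384220
  M+6: 0.426272×0.33204101 + 0.094864×0.48837797 = 0.187869
  M+8: 0.094864×0.33204101 = 0.031499
Scale to base peak (0.384220) = 100: 22.4 : 80.8 : 100.0 : 48.9 : 8.2

22.4 : 80.8 : 100.0 : 48.9 : 8.2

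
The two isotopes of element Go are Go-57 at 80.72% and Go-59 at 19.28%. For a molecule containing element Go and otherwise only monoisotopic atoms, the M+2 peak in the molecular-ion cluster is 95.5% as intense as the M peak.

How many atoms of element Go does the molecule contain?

4

With n Go atoms, P(M+2)/P(M) = C(n,1)·p^(n−1)q / p^n = n·q/p = n · 0.1928/0.8072.
n = 0.955 × 0.8072/0.1928 = 4.00 ≈ 4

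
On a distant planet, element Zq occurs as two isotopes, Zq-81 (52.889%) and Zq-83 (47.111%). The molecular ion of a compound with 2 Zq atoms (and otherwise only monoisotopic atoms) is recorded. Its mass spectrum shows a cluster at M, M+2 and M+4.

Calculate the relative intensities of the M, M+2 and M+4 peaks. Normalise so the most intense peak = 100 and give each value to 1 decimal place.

56.1 : 100.0 : 44.5

The 2 Zq atoms are independent, so intensities follow the terms of (0.52889 + 0.47111)^2.
P(M) = 0.52889^2 = 0.279725
P(M+2) = 2 × 0.52889^1 × 0.47111^1 = 0.498331
P(M+4) = 0.47111^2 = 0.221945
The M+2 peak is largest (0.498331); scaling to 100 gives 56.1 : 100.0 : 44.5.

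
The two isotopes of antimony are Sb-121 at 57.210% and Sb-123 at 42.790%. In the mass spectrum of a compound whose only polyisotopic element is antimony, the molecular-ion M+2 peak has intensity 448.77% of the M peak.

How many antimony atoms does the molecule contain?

For n independent Sb atoms, I(M+2)/I(M) = n · (abundance Sb-123) / (abundance Sb-121) = n · 0.42790/0.57210.
n = 4.4877 × 0.57210/0.42790 = 6.00 ≈ 6

6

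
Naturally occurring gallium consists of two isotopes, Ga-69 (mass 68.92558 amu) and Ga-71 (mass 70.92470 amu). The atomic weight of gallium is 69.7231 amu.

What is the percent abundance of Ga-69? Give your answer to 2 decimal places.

60.11%

Let x be the fractional abundance of Ga-69; then Ga-71 has abundance 1 − x.
68.92558·x + 70.92470·(1 − x) = 69.7231
(68.92558 − 70.92470)·x = 69.7231 − 70.92470
x = -1.20160 / -1.99912 = 0.60106 → 60.11% Ga-69, 39.89% Ga-71.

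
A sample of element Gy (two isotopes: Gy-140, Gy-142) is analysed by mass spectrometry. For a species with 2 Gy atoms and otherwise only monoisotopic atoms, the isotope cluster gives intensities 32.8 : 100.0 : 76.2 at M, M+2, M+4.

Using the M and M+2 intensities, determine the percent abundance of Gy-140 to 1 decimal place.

39.6%

Write p for the Gy-140 fraction. I(M+2)/I(M) = [C(2,1)·p^1·(1−p)] / p^2 = 2·(1−p)/p = 100.0/32.8 = 3.0488
(1−p)/p = 3.0488/2 = 1.5244  ⇒  p = 1/(1 + 1.5244) = 0.3961
Gy-140: 39.6%, Gy-142: 60.4%.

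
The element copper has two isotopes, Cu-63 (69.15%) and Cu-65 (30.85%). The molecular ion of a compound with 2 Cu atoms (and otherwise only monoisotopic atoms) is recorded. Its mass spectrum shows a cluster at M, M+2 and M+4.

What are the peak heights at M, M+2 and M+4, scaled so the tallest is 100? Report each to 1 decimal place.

Expanding (0.6915 + 0.3085)^2:
P(M) = 0.6915^2 = 0.478172
P(M+2) = 2 × 0.6915^1 × 0.3085^1 = 0.426656
P(M+4) = 0.3085^2 = 0.095172
The M peak is largest (0.478172); scaling to 100 gives 100.0 : 89.2 : 19.9.

100.0 : 89.2 : 19.9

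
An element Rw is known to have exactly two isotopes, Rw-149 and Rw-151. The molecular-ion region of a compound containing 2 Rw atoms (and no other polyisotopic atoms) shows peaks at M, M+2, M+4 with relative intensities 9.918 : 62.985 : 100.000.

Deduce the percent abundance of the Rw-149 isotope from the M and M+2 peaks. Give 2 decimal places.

Write p for the Rw-149 fraction. I(M+2)/I(M) = [C(2,1)·p^1·(1−p)] / p^2 = 2·(1−p)/p = 62.985/9.918 = 6.3506
(1−p)/p = 6.3506/2 = 3.1753  ⇒  p = 1/(1 + 3.1753) = 0.2395
Rw-149: 23.95%, Rw-151: 76.05%.

23.95%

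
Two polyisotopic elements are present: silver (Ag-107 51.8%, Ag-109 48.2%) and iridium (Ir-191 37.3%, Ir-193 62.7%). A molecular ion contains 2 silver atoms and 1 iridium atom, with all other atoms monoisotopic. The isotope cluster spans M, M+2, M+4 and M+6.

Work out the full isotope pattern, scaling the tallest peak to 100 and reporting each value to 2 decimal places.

25.04 : 88.68 : 100.00 : 36.44

Silver pattern (n=2): 0.268324 : 0.499352 : 0.232324
Iridium pattern (n=1): 0.3730 : 0.6270
Convolve the two distributions (both contribute in 2-u steps):
  M: 0.268324×0.3730 = 0.100085
  M+2: 0.268324×0.6270 + 0.499352×0.3730 = 0.354497
  M+4: 0.499352×0.6270 + 0.232324×0.3730 = 0.399751
  M+6: 0.232324×0.6270 = 0.145667
Scale to base peak (0.399751) = 100: 25.04 : 88.68 : 100.00 : 36.44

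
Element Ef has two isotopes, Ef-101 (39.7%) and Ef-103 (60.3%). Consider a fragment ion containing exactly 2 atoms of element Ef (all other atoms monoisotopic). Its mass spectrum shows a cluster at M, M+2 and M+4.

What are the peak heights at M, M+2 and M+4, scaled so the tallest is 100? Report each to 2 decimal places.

Expanding (0.397 + 0.603)^2:
P(M) = 0.397^2 = 0.157609
P(M+2) = 2 × 0.397^1 × 0.603^1 = 0.478782
P(M+4) = 0.603^2 = 0.363609
The M+2 peak is largest (0.478782); scaling to 100 gives 32.92 : 100.00 : 75.94.

32.92 : 100.00 : 75.94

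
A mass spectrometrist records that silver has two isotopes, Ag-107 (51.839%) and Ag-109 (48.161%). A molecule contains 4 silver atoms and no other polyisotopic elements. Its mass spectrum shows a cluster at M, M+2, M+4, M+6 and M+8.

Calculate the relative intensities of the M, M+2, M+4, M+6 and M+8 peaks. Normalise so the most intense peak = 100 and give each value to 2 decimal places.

Each Ag atom is independently Ag-107 (p = 0.51839) or Ag-109 (q = 0.48161); the cluster is the binomial expansion (p + q)^4.
P(M) = 0.51839^4 = 0.072215
P(M+2) = 4 × 0.51839^3 × 0.48161^1 = 0.268365
P(M+4) = 6 × 0.51839^2 × 0.48161^2 = 0.373986
P(M+6) = 4 × 0.51839^1 × 0.48161^3 = 0.231634
P(M+8) = 0.48161^4 = 0.053800
The M+4 peak is largest (0.373986); scaling to 100 gives 19.31 : 71.76 : 100.00 : 61.94 : 14.39.

19.31 : 71.76 : 100.00 : 61.94 : 14.39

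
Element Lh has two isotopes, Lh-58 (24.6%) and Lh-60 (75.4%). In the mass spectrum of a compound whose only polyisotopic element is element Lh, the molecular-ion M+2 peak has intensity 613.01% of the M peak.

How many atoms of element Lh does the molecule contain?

2

For n independent Lh atoms, I(M+2)/I(M) = n · (abundance Lh-60) / (abundance Lh-58) = n · 0.754/0.246.
n = 6.1301 × 0.246/0.754 = 2.00 ≈ 2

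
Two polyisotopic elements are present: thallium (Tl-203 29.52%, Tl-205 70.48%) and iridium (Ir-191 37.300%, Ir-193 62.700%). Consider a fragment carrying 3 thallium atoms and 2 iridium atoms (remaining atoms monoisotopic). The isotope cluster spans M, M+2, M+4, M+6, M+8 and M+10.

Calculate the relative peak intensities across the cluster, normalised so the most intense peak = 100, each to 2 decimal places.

Thallium pattern (n=3): 0.02572463 : 0.18425524 : 0.43991564 : 0.35010449
Iridium pattern (n=2): 0.139129 : 0.467742 : 0.393129
Convolve the two distributions (both contribute in 2-u steps):
  M: 0.02572463×0.139129 = 0.003579
  M+2: 0.02572463×0.467742 + 0.18425524×0.139129 = 0.037668
  M+4: 0.02572463×0.393129 + 0.18425524×0.467742 + 0.43991564×0.139129 = 0.157502
  M+6: 0.18425524×0.393129 + 0.43991564×0.467742 + 0.35010449×0.139129 = 0.326913
  M+8: 0.43991564×0.393129 + 0.35010449×0.467742 = 0.336702
  M+10: 0.35010449×0.393129 = 0.137636
Scale to base peak (0.336702) = 100: 1.06 : 11.19 : 46.78 : 97.09 : 100.00 : 40.88

1.06 : 11.19 : 46.78 : 97.09 : 100.00 : 40.88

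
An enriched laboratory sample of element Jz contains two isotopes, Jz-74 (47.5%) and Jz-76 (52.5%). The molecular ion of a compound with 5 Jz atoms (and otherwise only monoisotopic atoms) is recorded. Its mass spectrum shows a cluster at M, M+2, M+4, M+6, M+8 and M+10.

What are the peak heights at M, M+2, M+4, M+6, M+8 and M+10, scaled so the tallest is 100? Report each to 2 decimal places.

The 5 Jz atoms are independent, so intensities follow the terms of (0.475 + 0.525)^5.
P(M) = 0.475^5 = 0.024181
P(M+2) = 5 × 0.475^4 × 0.525^1 = 0.133630
P(M+4) = 10 × 0.475^3 × 0.525^2 = 0.295392
P(M+6) = 10 × 0.475^2 × 0.525^3 = 0.326486
P(M+8) = 5 × 0.475^1 × 0.525^4 = 0.180427
P(M+10) = 0.525^5 = 0.039884
The M+6 peak is largest (0.326486); scaling to 100 gives 7.41 : 40.93 : 90.48 : 100.00 : 55.26 : 12.22.

7.41 : 40.93 : 90.48 : 100.00 : 55.26 : 12.22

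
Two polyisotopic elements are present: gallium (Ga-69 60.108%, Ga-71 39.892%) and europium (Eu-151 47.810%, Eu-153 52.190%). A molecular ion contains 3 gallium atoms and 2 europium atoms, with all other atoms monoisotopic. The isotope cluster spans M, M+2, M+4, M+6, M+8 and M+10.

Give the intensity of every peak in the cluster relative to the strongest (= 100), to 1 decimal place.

Gallium pattern (n=3): 0.2171685 : 0.432386 : 0.2869625 : 0.063483
Europium pattern (n=2): 0.22857961 : 0.49904078 : 0.27237961
Convolve the two distributions (both contribute in 2-u steps):
  M: 0.2171685×0.22857961 = 0.049640
  M+2: 0.2171685×0.49904078 + 0.432386×0.22857961 = 0.207211
  M+4: 0.2171685×0.27237961 + 0.432386×0.49904078 + 0.2869625×0.22857961 = 0.340524
  M+6: 0.432386×0.27237961 + 0.2869625×0.49904078 + 0.063483×0.22857961 = 0.275490
  M+8: 0.2869625×0.27237961 + 0.063483×0.49904078 = 0.109843
  M+10: 0.063483×0.27237961 = 0.017291
Scale to base peak (0.340524) = 100: 14.6 : 60.9 : 100.0 : 80.9 : 32.3 : 5.1

14.6 : 60.9 : 100.0 : 80.9 : 32.3 : 5.1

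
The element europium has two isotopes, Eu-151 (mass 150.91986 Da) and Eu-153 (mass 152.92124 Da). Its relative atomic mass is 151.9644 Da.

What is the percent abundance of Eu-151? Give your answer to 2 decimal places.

47.81%

Let x be the fractional abundance of Eu-151; then Eu-153 has abundance 1 − x.
150.91986·x + 152.92124·(1 − x) = 151.9644
(150.91986 − 152.92124)·x = 151.9644 − 152.92124
x = -0.95684 / -2.00138 = 0.47809 → 47.81% Eu-151, 52.19% Eu-153.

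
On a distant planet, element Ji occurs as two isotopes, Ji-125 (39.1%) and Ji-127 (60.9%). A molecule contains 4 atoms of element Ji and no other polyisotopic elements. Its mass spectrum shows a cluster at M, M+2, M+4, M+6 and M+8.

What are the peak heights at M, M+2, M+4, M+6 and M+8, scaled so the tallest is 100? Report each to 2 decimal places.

The 4 Ji atoms are independent, so intensities follow the terms of (0.391 + 0.609)^4.
P(M) = 0.391^4 = 0.023373
P(M+2) = 4 × 0.391^3 × 0.609^1 = 0.145615
P(M+4) = 6 × 0.391^2 × 0.609^2 = 0.340204
P(M+6) = 4 × 0.391^1 × 0.609^3 = 0.353255
P(M+8) = 0.609^4 = 0.137553
The M+6 peak is largest (0.353255); scaling to 100 gives 6.62 : 41.22 : 96.31 : 100.00 : 38.94.

6.62 : 41.22 : 96.31 : 100.00 : 38.94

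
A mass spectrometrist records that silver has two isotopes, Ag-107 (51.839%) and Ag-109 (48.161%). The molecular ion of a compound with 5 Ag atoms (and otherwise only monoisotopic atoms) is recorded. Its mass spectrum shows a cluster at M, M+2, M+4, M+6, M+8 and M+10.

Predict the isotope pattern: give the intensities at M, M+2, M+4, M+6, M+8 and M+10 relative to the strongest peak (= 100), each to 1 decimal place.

The 5 Ag atoms are independent, so intensities follow the terms of (0.51839 + 0.48161)^5.
P(M) = 0.51839^5 = 0.037435
P(M+2) = 5 × 0.51839^4 × 0.48161^1 = 0.173897
P(M+4) = 10 × 0.51839^3 × 0.48161^2 = 0.323118
P(M+6) = 10 × 0.51839^2 × 0.48161^3 = 0.300192
P(M+8) = 5 × 0.51839^1 × 0.48161^4 = 0.139447
P(M+10) = 0.48161^5 = 0.025911
The M+4 peak is largest (0.323118); scaling to 100 gives 11.6 : 53.8 : 100.0 : 92.9 : 43.2 : 8.0.

11.6 : 53.8 : 100.0 : 92.9 : 43.2 : 8.0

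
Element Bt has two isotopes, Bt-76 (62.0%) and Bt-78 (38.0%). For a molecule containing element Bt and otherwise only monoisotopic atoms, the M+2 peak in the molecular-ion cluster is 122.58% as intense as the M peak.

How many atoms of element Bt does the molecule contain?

The M+2/M ratio from n Bt atoms is n · q/p = n · 0.380/0.620.
n = 1.2258 × 0.620/0.380 = 2.00 ≈ 2

2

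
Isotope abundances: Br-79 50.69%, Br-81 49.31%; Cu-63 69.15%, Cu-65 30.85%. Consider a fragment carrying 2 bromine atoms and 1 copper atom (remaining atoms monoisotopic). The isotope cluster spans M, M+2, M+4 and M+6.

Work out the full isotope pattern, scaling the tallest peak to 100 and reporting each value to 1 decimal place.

Bromine pattern (n=2): 0.25694761 : 0.49990478 : 0.24314761
Copper pattern (n=1): 0.6915 : 0.3085
Convolve the two distributions (both contribute in 2-u steps):
  M: 0.25694761×0.6915 = 0.177679
  M+2: 0.25694761×0.3085 + 0.49990478×0.6915 = 0.424952
  M+4: 0.49990478×0.3085 + 0.24314761×0.6915 = 0.322357
  M+6: 0.24314761×0.3085 = 0.075011
Scale to base peak (0.424952) = 100: 41.8 : 100.0 : 75.9 : 17.7

41.8 : 100.0 : 75.9 : 17.7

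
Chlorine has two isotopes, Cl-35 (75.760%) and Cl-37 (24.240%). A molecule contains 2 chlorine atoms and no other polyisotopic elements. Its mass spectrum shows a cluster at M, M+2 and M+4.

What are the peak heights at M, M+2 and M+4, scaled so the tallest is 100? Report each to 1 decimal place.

100.0 : 64.0 : 10.2

The 2 Cl atoms are independent, so intensities follow the terms of (0.75760 + 0.24240)^2.
P(M) = 0.75760^2 = 0.573958
P(M+2) = 2 × 0.75760^1 × 0.24240^1 = 0.367284
P(M+4) = 0.24240^2 = 0.058758
The M peak is largest (0.573958); scaling to 100 gives 100.0 : 64.0 : 10.2.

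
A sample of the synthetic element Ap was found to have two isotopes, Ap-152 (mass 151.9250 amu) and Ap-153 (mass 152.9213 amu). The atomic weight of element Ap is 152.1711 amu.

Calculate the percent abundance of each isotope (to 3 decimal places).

Writing the weighted mean with unknown fraction x of Ap-152:
151.9250·x + 152.9213·(1 − x) = 152.1711
(151.9250 − 152.9213)·x = 152.1711 − 152.9213
x = -0.7502 / -0.9963 = 0.75299 → 75.299% Ap-152, 24.701% Ap-153.

Ap-152: 75.299%, Ap-153: 24.701%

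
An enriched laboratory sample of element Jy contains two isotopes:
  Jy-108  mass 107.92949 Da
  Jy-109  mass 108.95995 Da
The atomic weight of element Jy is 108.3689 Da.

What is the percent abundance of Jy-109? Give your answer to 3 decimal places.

Let x be the fractional abundance of Jy-108; then Jy-109 has abundance 1 − x.
107.92949·x + 108.95995·(1 − x) = 108.3689
(107.92949 − 108.95995)·x = 108.3689 − 108.95995
x = -0.59105 / -1.03046 = 0.57358 → 57.358% Jy-108, 42.642% Jy-109.

42.642%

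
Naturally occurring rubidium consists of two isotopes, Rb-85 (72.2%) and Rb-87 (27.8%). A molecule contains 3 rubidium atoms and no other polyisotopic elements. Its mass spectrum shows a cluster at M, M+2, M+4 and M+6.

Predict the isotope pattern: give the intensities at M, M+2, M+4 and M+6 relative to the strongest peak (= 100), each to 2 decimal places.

Expanding (0.722 + 0.278)^3:
P(M) = 0.722^3 = 0.376367
P(M+2) = 3 × 0.722^2 × 0.278^1 = 0.434751
P(M+4) = 3 × 0.722^1 × 0.278^2 = 0.167397
P(M+6) = 0.278^3 = 0.021485
The M+2 peak is largest (0.434751); scaling to 100 gives 86.57 : 100.00 : 38.50 : 4.94.

86.57 : 100.00 : 38.50 : 4.94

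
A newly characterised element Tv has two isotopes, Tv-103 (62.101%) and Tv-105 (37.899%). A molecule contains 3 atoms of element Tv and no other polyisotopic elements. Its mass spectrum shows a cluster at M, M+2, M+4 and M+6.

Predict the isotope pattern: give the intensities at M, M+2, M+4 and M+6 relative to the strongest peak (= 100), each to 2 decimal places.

Expanding (0.62101 + 0.37899)^3:
P(M) = 0.62101^3 = 0.239495
P(M+2) = 3 × 0.62101^2 × 0.37899^1 = 0.438476
P(M+4) = 3 × 0.62101^1 × 0.37899^2 = 0.267593
P(M+6) = 0.37899^3 = 0.054436
The M+2 peak is largest (0.438476); scaling to 100 gives 54.62 : 100.00 : 61.03 : 12.41.

54.62 : 100.00 : 61.03 : 12.41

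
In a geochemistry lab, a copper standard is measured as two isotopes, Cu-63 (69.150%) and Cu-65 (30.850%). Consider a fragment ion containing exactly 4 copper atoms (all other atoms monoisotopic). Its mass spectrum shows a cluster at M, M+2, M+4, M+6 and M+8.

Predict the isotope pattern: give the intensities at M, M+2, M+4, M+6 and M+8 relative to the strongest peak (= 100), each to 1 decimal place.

Each Cu atom is independently Cu-63 (p = 0.69150) or Cu-65 (q = 0.30850); the cluster is the binomial expansion (p + q)^4.
P(M) = 0.69150^4 = 0.228649
P(M+2) = 4 × 0.69150^3 × 0.30850^1 = 0.408030
P(M+4) = 6 × 0.69150^2 × 0.30850^2 = 0.273052
P(M+6) = 4 × 0.69150^1 × 0.30850^3 = 0.081212
P(M+8) = 0.30850^4 = 0.009058
The M+2 peak is largest (0.408030); scaling to 100 gives 56.0 : 100.0 : 66.9 : 19.9 : 2.2.

56.0 : 100.0 : 66.9 : 19.9 : 2.2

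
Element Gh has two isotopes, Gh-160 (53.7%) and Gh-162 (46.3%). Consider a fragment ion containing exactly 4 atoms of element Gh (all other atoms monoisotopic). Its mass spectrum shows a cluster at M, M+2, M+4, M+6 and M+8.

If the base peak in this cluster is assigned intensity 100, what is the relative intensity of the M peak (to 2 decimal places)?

Term probabilities: M 0.0832, M+2 0.2868, M+4 0.3709, M+6 0.2132, M+8 0.0460. Base peak = M+4.
P(M+4) = C(4,2) × 0.537^2 × 0.463^2 = 6 × 0.288369 × 0.214369 = 0.370904 (base)
P(M) = C(4,0) × 0.537^4 × 0.463^0 = 1 × 0.08315668 × 1.0000 = 0.083157
Relative intensity = 0.083157 / 0.370904 × 100 = 22.42

22.42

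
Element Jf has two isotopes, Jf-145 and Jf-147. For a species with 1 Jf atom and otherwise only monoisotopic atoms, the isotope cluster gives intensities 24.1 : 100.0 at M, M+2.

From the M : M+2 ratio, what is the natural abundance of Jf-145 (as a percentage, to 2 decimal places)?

If p is the fraction of Jf that is Jf-145, then I(M+2)/I(M) = [C(1,1)·p^0·(1−p)] / p^1 = 1·(1−p)/p = 100.0/24.1 = 4.1494
(1−p)/p = 4.1494/1 = 4.1494  ⇒  p = 1/(1 + 4.1494) = 0.1942
Jf-145: 19.42%, Jf-147: 80.58%.

19.42%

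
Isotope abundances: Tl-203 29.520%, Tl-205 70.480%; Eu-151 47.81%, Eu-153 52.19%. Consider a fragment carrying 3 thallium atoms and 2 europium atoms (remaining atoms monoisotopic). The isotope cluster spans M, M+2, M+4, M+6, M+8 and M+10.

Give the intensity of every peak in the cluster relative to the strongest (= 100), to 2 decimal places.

1.68 : 15.71 : 57.04 : 100.00 : 84.21 : 27.27

Thallium pattern (n=3): 0.02572463 : 0.18425524 : 0.43991564 : 0.35010449
Europium pattern (n=2): 0.22857961 : 0.49904078 : 0.27237961
Convolve the two distributions (both contribute in 2-u steps):
  M: 0.02572463×0.22857961 = 0.005880
  M+2: 0.02572463×0.49904078 + 0.18425524×0.22857961 = 0.054955
  M+4: 0.02572463×0.27237961 + 0.18425524×0.49904078 + 0.43991564×0.22857961 = 0.199513
  M+6: 0.18425524×0.27237961 + 0.43991564×0.49904078 + 0.35010449×0.22857961 = 0.349750
  M+8: 0.43991564×0.27237961 + 0.35010449×0.49904078 = 0.294540
  M+10: 0.35010449×0.27237961 = 0.095361
Scale to base peak (0.349750) = 100: 1.68 : 15.71 : 57.04 : 100.00 : 84.21 : 27.27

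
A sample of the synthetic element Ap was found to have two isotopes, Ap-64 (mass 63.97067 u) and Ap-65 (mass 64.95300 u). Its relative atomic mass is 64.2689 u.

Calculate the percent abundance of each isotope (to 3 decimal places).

Writing the weighted mean with unknown fraction x of Ap-64:
63.97067·x + 64.95300·(1 − x) = 64.2689
(63.97067 − 64.95300)·x = 64.2689 − 64.95300
x = -0.68410 / -0.98233 = 0.69641 → 69.641% Ap-64, 30.359% Ap-65.

Ap-64: 69.641%, Ap-65: 30.359%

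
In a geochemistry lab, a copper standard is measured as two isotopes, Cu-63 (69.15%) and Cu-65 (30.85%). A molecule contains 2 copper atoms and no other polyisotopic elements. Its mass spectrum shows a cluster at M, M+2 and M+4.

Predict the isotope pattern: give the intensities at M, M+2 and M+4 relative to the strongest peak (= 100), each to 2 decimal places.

The 2 Cu atoms are independent, so intensities follow the terms of (0.6915 + 0.3085)^2.
P(M) = 0.6915^2 = 0.478172
P(M+2) = 2 × 0.6915^1 × 0.3085^1 = 0.426656
P(M+4) = 0.3085^2 = 0.095172
The M peak is largest (0.478172); scaling to 100 gives 100.00 : 89.23 : 19.90.

100.00 : 89.23 : 19.90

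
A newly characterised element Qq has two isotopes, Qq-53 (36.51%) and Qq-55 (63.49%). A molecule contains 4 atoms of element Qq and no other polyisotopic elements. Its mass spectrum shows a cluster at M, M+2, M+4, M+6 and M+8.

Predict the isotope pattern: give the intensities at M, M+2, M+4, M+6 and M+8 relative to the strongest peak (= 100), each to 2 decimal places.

4.75 : 33.07 : 86.26 : 100.00 : 43.47

Expanding (0.3651 + 0.6349)^4:
P(M) = 0.3651^4 = 0.017768
P(M+2) = 4 × 0.3651^3 × 0.6349^1 = 0.123595
P(M+4) = 6 × 0.3651^2 × 0.6349^2 = 0.322393
P(M+6) = 4 × 0.3651^1 × 0.6349^3 = 0.373756
P(M+8) = 0.6349^4 = 0.162488
The M+6 peak is largest (0.373756); scaling to 100 gives 4.75 : 33.07 : 86.26 : 100.00 : 43.47.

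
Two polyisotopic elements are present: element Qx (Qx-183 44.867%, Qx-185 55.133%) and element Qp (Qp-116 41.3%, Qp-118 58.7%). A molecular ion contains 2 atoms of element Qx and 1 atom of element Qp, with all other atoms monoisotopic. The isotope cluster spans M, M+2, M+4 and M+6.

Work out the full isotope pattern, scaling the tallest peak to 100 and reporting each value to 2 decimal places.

19.99 : 77.53 : 100.00 : 42.90

Element Qx pattern (n=2): 0.20130477 : 0.49473046 : 0.30396477
Element Qp pattern (n=1): 0.4130 : 0.5870
Convolve the two distributions (both contribute in 2-u steps):
  M: 0.20130477×0.4130 = 0.083139
  M+2: 0.20130477×0.5870 + 0.49473046×0.4130 = 0.322490
  M+4: 0.49473046×0.5870 + 0.30396477×0.4130 = 0.415944
  M+6: 0.30396477×0.5870 = 0.178427
Scale to base peak (0.415944) = 100: 19.99 : 77.53 : 100.00 : 42.90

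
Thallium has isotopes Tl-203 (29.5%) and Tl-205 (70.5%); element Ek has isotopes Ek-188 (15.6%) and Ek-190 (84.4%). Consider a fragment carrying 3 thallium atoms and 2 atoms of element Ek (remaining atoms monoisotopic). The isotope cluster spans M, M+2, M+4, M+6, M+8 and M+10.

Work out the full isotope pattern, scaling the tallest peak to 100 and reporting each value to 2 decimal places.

Thallium pattern (n=3): 0.02567237 : 0.18405787 : 0.43986713 : 0.35040263
Element Ek pattern (n=2): 0.024336 : 0.263328 : 0.712336
Convolve the two distributions (both contribute in 2-u steps):
  M: 0.02567237×0.024336 = 0.000625
  M+2: 0.02567237×0.263328 + 0.18405787×0.024336 = 0.011239
  M+4: 0.02567237×0.712336 + 0.18405787×0.263328 + 0.43986713×0.024336 = 0.077460
  M+6: 0.18405787×0.712336 + 0.43986713×0.263328 + 0.35040263×0.024336 = 0.255468
  M+8: 0.43986713×0.712336 + 0.35040263×0.263328 = 0.405604
  M+10: 0.35040263×0.712336 = 0.249604
Scale to base peak (0.405604) = 100: 0.15 : 2.77 : 19.10 : 62.98 : 100.00 : 61.54

0.15 : 2.77 : 19.10 : 62.98 : 100.00 : 61.54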